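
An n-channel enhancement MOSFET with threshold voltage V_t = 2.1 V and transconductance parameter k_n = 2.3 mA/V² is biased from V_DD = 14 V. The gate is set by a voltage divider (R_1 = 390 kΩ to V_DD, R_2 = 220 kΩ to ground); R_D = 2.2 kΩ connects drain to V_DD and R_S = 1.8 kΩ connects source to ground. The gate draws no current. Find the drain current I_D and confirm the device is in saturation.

I_D ≈ 1.1 mA

V_G = V_DD·R_2/(R_1+R_2) = 14×220/610 = 5.05 V.
Assume saturation: I_D = (k_n/2)(V_GS − V_t)² with V_GS = V_G − I_D·R_S = 5.05 − 1.8·I_D.
Substituting gives 3.73·I_D² − 13.2·I_D + 10 = 0, with roots I_D = 1.1 or 2.45 mA.
The root I_D = 2.45 mA gives V_GS = 0.641 V ≤ V_t, so take I_D = 1.1 mA.
Then V_GS = 3.08 V and V_DS = V_DD − I_D(R_D+R_S) = 14 − 1.1×4 = 9.62 V.
Saturation requires V_DS ≥ V_GS − V_t = 0.976 V; 9.62 ≥ 0.976 ✓.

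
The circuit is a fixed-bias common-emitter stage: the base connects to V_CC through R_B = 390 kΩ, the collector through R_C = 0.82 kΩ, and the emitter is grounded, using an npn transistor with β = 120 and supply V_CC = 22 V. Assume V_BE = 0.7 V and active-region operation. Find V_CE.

Base loop: V_CC = I_B·R_B + V_BE, so I_B = (22 − 0.7)/390 kΩ = 0.0546 mA.
In the active region I_C = β·I_B = 120 × 0.0546 = 6.55 mA.
Collector loop: V_CE = V_CC − I_C·R_C = 22 − 6.55×0.82 = 16.6 V.
Since V_CE = 16.6 V > V_CE(sat) ≈ 0.2 V, the transistor is in the active region as assumed.

V_CE ≈ 17 V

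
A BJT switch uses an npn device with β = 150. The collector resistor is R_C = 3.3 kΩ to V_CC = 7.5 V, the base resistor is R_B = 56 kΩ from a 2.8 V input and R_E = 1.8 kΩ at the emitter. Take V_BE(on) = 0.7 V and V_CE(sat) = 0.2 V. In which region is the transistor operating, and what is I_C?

active; I_C ≈ 0.96 mA

Assume active. Base-emitter loop: I_B = (V_BB − V_BE)/(R_B + (β+1)R_E) = (2.8 − 0.7)/(56 + 151×1.8) = 0.00641 mA.
I_C = β·I_B = 150×0.00641 = 0.961 mA.
V_CE = V_CC − I_C·R_C − I_E·R_E = 7.5 − 0.961×3.3 − 0.967×1.8 = 2.59 V > V_CE(sat), so the active-region assumption holds.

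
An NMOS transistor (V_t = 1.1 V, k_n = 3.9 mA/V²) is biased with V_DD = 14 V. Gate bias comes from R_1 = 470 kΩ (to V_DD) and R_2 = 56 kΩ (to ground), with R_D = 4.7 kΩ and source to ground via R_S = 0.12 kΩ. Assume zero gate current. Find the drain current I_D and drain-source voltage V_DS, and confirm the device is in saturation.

V_G = V_DD·R_2/(R_1+R_2) = 14×56/526 = 1.49 V.
Assume saturation: I_D = (k_n/2)(V_GS − V_t)² with V_GS = V_G − I_D·R_S = 1.49 − 0.12·I_D.
Substituting gives 0.0281·I_D² − 1.18·I_D + 0.297 = 0, with roots I_D = 0.253 or 41.9 mA.
The root I_D = 41.9 mA gives V_GS = -3.53 V ≤ V_t, so take I_D = 0.253 mA.
Then V_GS = 1.46 V and V_DS = V_DD − I_D(R_D+R_S) = 14 − 0.253×4.82 = 12.8 V.
Saturation requires V_DS ≥ V_GS − V_t = 0.36 V; 12.8 ≥ 0.36 ✓.

I_D ≈ 0.25 mA, V_DS ≈ 13 V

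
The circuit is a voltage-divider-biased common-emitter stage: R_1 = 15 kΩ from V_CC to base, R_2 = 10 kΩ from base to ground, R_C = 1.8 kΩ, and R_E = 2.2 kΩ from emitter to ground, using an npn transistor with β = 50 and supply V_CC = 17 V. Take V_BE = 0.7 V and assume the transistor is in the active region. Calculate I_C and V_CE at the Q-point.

I_C ≈ 2.6 mA, V_CE ≈ 6.6 V

Thevenize the base divider: V_Th = V_CC·R_2/(R_1+R_2) = 17×10/25 = 6.8 V, R_Th = R_1‖R_2 = 6 kΩ.
Base-emitter loop: V_Th = I_B·R_Th + V_BE + (β+1)I_B·R_E, so I_B = (6.8 − 0.7) / (6 + 51×2.2) = 0.0516 mA.
I_C = β·I_B = 50×0.0516 = 2.58 mA, and I_E = (β+1)I_B = 2.63 mA.
V_CE = V_CC − I_C·R_C − I_E·R_E = 17 − 2.58×1.8 − 2.63×2.2 = 6.56 V.
V_CE = 6.56 V > 0.2 V confirms active-region operation.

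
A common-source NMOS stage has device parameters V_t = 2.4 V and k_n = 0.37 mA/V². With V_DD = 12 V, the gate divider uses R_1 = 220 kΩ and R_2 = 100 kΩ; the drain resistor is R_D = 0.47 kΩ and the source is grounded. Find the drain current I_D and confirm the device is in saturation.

V_G = V_DD·R_2/(R_1+R_2) = 12×100/320 = 3.75 V. With the source grounded, V_GS = V_G = 3.75 V.
Assume saturation: I_D = (k_n/2)(V_GS − V_t)² = (0.37/2)×(3.75 − 2.4)² = 0.185×1.35² = 0.337 mA.
V_DS = V_DD − I_D·R_D = 12 − 0.337×0.47 = 11.8 V.
Saturation requires V_DS ≥ V_GS − V_t = 1.35 V; 11.8 ≥ 1.35 ✓.

I_D ≈ 0.34 mA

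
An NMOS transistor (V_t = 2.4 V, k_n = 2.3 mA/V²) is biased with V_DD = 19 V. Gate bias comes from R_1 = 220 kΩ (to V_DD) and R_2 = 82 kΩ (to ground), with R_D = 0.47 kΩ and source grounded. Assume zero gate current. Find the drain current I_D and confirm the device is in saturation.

V_G = V_DD·R_2/(R_1+R_2) = 19×82/302 = 5.16 V. With the source grounded, V_GS = V_G = 5.16 V.
Assume saturation: I_D = (k_n/2)(V_GS − V_t)² = (2.3/2)×(5.16 − 2.4)² = 1.15×2.76² = 8.75 mA.
V_DS = V_DD − I_D·R_D = 19 − 8.75×0.47 = 14.9 V.
Saturation requires V_DS ≥ V_GS − V_t = 2.76 V; 14.9 ≥ 2.76 ✓.

I_D ≈ 8.8 mA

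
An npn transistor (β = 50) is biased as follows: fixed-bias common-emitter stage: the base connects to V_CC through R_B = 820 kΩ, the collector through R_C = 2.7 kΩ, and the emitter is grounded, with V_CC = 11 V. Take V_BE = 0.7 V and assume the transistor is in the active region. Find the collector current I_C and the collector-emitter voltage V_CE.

I_C ≈ 0.63 mA, V_CE ≈ 9.3 V

Base loop: V_CC = I_B·R_B + V_BE, so I_B = (11 − 0.7)/820 kΩ = 0.0126 mA.
In the active region I_C = β·I_B = 50 × 0.0126 = 0.628 mA.
Collector loop: V_CE = V_CC − I_C·R_C = 11 − 0.628×2.7 = 9.3 V.
Since V_CE = 9.3 V > V_CE(sat) ≈ 0.2 V, the transistor is in the active region as assumed.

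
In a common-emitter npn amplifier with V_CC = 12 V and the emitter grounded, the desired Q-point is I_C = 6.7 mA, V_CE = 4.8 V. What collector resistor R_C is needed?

Collector loop: V_CC = I_C·R_C + V_CE.
R_C = (V_CC − V_CE)/I_C = (12 − 4.8)/6.7 = 1.07 kΩ.

R_C ≈ 1.1 kΩ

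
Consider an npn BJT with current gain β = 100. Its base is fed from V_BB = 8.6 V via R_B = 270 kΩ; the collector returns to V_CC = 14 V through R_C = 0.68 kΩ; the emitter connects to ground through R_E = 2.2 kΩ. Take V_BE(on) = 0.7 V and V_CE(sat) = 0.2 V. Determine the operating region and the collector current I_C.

active; I_C ≈ 1.6 mA

Assume active. Base-emitter loop: I_B = (V_BB − V_BE)/(R_B + (β+1)R_E) = (8.6 − 0.7)/(270 + 101×2.2) = 0.0161 mA.
I_C = β·I_B = 100×0.0161 = 1.61 mA.
V_CE = V_CC − I_C·R_C − I_E·R_E = 14 − 1.61×0.68 − 1.62×2.2 = 9.34 V > V_CE(sat), so the active-region assumption holds.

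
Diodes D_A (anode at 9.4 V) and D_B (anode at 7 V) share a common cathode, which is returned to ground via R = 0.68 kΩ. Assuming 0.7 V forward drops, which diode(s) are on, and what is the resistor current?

Assume both conduct. Then node N would need to be at both 9.4−0.7 = 8.7 V and 7−0.7 = 6.3 V, which is impossible.
Assume only D_A conducts: V_N = 9.4 − 0.7 = 8.7 V, so I_R = 8.7/0.68 = 12.8 mA.
Check D_B: its anode-to-cathode voltage is 7 − 8.7 = -1.7 V < 0.7 V, so it is off. The assumption is consistent.

Only D_A conducts; I_R ≈ 13 mA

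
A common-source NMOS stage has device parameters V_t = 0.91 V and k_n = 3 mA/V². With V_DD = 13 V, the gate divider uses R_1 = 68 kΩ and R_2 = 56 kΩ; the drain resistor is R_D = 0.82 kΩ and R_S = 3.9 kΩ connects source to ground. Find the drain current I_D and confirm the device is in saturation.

I_D ≈ 1.1 mA

V_G = V_DD·R_2/(R_1+R_2) = 13×56/124 = 5.87 V.
Assume saturation: I_D = (k_n/2)(V_GS − V_t)² with V_GS = V_G − I_D·R_S = 5.87 − 3.9·I_D.
Substituting gives 22.8·I_D² − 59·I_D + 36.9 = 0, with roots I_D = 1.06 or 1.53 mA.
The root I_D = 1.53 mA gives V_GS = -0.1 V ≤ V_t, so take I_D = 1.06 mA.
Then V_GS = 1.75 V and V_DS = V_DD − I_D(R_D+R_S) = 13 − 1.06×4.72 = 8.01 V.
Saturation requires V_DS ≥ V_GS − V_t = 0.839 V; 8.01 ≥ 0.839 ✓.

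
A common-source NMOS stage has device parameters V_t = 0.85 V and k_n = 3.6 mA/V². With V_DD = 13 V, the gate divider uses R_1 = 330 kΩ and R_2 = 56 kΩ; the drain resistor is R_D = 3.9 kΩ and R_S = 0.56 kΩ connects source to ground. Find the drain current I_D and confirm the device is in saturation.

V_G = V_DD·R_2/(R_1+R_2) = 13×56/386 = 1.89 V.
Assume saturation: I_D = (k_n/2)(V_GS − V_t)² with V_GS = V_G − I_D·R_S = 1.89 − 0.56·I_D.
Substituting gives 0.564·I_D² − 3.09·I_D + 1.93 = 0, with roots I_D = 0.72 or 4.75 mA.
The root I_D = 4.75 mA gives V_GS = -0.775 V ≤ V_t, so take I_D = 0.72 mA.
Then V_GS = 1.48 V and V_DS = V_DD − I_D(R_D+R_S) = 13 − 0.72×4.46 = 9.79 V.
Saturation requires V_DS ≥ V_GS − V_t = 0.633 V; 9.79 ≥ 0.633 ✓.

I_D ≈ 0.72 mA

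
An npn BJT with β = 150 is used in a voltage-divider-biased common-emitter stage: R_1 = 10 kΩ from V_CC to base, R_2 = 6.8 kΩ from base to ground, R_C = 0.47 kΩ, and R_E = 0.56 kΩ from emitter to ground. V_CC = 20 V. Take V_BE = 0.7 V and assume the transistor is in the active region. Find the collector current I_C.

Thevenize the base divider: V_Th = V_CC·R_2/(R_1+R_2) = 20×6.8/16.8 = 8.1 V, R_Th = R_1‖R_2 = 4.05 kΩ.
Base-emitter loop: V_Th = I_B·R_Th + V_BE + (β+1)I_B·R_E, so I_B = (8.1 − 0.7) / (4.05 + 151×0.56) = 0.0835 mA.
I_C = β·I_B = 150×0.0835 = 12.5 mA, and I_E = (β+1)I_B = 12.6 mA.
V_CE = V_CC − I_C·R_C − I_E·R_E = 20 − 12.5×0.47 − 12.6×0.56 = 7.06 V.
V_CE = 7.06 V > 0.2 V confirms active-region operation.

I_C ≈ 13 mA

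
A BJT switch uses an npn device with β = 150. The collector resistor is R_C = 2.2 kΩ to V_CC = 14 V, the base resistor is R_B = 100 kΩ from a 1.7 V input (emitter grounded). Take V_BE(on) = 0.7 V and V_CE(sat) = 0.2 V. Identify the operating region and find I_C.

active; I_C ≈ 1.5 mA

Assume active. Base-emitter loop: I_B = (V_BB − V_BE)/R_B = (1.7 − 0.7)/100 = 0.01 mA.
I_C = β·I_B = 150×0.01 = 1.5 mA.
V_CE = V_CC − I_C·R_C = 14 − 1.5×2.2 = 10.7 V > V_CE(sat), so the active-region assumption holds.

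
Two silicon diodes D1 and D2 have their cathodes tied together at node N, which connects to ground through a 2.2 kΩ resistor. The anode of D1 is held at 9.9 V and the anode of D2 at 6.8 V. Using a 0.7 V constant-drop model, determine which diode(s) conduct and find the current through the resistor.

Only D1 conducts; I_R ≈ 4.2 mA

Assume both conduct. Then node N would need to be at both 9.9−0.7 = 9.2 V and 6.8−0.7 = 6.1 V, which is impossible.
Assume only D1 conducts: V_N = 9.9 − 0.7 = 9.2 V, so I_R = 9.2/2.2 = 4.18 mA.
Check D2: its anode-to-cathode voltage is 6.8 − 9.2 = -2.4 V < 0.7 V, so it is off. The assumption is consistent.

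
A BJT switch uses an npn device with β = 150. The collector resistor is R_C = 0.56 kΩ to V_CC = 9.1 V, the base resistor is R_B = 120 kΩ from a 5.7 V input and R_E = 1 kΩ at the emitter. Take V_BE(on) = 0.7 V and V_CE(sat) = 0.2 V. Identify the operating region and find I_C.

active; I_C ≈ 2.8 mA

Assume active. Base-emitter loop: I_B = (V_BB − V_BE)/(R_B + (β+1)R_E) = (5.7 − 0.7)/(120 + 151×1) = 0.0185 mA.
I_C = β·I_B = 150×0.0185 = 2.77 mA.
V_CE = V_CC − I_C·R_C − I_E·R_E = 9.1 − 2.77×0.56 − 2.79×1 = 4.76 V > V_CE(sat), so the active-region assumption holds.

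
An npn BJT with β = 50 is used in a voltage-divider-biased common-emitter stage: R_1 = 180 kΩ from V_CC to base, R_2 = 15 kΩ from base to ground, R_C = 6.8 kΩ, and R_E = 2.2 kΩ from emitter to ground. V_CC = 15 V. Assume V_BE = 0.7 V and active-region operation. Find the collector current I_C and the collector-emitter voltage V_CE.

Thevenize the base divider: V_Th = V_CC·R_2/(R_1+R_2) = 15×15/195 = 1.15 V, R_Th = R_1‖R_2 = 13.8 kΩ.
Base-emitter loop: V_Th = I_B·R_Th + V_BE + (β+1)I_B·R_E, so I_B = (1.15 − 0.7) / (13.8 + 51×2.2) = 0.0036 mA.
I_C = β·I_B = 50×0.0036 = 0.18 mA, and I_E = (β+1)I_B = 0.184 mA.
V_CE = V_CC − I_C·R_C − I_E·R_E = 15 − 0.18×6.8 − 0.184×2.2 = 13.4 V.
V_CE = 13.4 V > 0.2 V confirms active-region operation.

I_C ≈ 0.18 mA, V_CE ≈ 13 V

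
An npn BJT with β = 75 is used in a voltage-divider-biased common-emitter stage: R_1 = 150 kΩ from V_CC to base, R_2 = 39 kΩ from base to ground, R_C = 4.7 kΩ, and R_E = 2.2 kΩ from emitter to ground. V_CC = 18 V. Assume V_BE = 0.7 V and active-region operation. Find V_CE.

Thevenize the base divider: V_Th = V_CC·R_2/(R_1+R_2) = 18×39/189 = 3.71 V, R_Th = R_1‖R_2 = 31 kΩ.
Base-emitter loop: V_Th = I_B·R_Th + V_BE + (β+1)I_B·R_E, so I_B = (3.71 − 0.7) / (31 + 76×2.2) = 0.0152 mA.
I_C = β·I_B = 75×0.0152 = 1.14 mA, and I_E = (β+1)I_B = 1.16 mA.
V_CE = V_CC − I_C·R_C − I_E·R_E = 18 − 1.14×4.7 − 1.16×2.2 = 10.1 V.
V_CE = 10.1 V > 0.2 V confirms active-region operation.

V_CE ≈ 10 V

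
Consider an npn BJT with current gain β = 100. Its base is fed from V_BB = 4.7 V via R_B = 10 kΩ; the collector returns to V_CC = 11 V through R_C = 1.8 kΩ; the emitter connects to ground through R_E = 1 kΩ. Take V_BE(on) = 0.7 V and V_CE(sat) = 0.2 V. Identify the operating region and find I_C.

Assume active. Base-emitter loop: I_B = (V_BB − V_BE)/(R_B + (β+1)R_E) = (4.7 − 0.7)/(10 + 101×1) = 0.036 mA.
I_C = β·I_B = 100×0.036 = 3.6 mA.
V_CE = V_CC − I_C·R_C − I_E·R_E = 11 − 3.6×1.8 − 3.64×1 = 0.874 V > V_CE(sat), so the active-region assumption holds.

active; I_C ≈ 3.6 mA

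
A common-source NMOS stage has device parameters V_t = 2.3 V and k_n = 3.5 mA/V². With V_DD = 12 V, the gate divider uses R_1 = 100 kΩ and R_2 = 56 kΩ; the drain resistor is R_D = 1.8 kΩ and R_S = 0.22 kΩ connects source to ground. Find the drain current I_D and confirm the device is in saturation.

I_D ≈ 3.1 mA

V_G = V_DD·R_2/(R_1+R_2) = 12×56/156 = 4.31 V.
Assume saturation: I_D = (k_n/2)(V_GS − V_t)² with V_GS = V_G − I_D·R_S = 4.31 − 0.22·I_D.
Substituting gives 0.0847·I_D² − 2.55·I_D + 7.05 = 0, with roots I_D = 3.09 or 27 mA.
The root I_D = 27 mA gives V_GS = -1.63 V ≤ V_t, so take I_D = 3.09 mA.
Then V_GS = 3.63 V and V_DS = V_DD − I_D(R_D+R_S) = 12 − 3.09×2.02 = 5.76 V.
Saturation requires V_DS ≥ V_GS − V_t = 1.33 V; 5.76 ≥ 1.33 ✓.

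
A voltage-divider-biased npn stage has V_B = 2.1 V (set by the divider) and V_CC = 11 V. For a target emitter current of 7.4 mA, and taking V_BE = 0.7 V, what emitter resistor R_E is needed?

V_E = V_B − V_BE = 2.1 − 0.7 = 1.4 V.
R_E = V_E / I_E = 1.4 / 7.4 = 0.189 kΩ.

R_E ≈ 0.19 kΩ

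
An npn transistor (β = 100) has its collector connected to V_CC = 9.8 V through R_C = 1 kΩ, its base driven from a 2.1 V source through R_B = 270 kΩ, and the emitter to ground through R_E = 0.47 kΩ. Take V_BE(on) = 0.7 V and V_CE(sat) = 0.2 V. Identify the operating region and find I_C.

Assume active. Base-emitter loop: I_B = (V_BB − V_BE)/(R_B + (β+1)R_E) = (2.1 − 0.7)/(270 + 101×0.47) = 0.00441 mA.
I_C = β·I_B = 100×0.00441 = 0.441 mA.
V_CE = V_CC − I_C·R_C − I_E·R_E = 9.8 − 0.441×1 − 0.445×0.47 = 9.15 V > V_CE(sat), so the active-region assumption holds.

active; I_C ≈ 0.44 mA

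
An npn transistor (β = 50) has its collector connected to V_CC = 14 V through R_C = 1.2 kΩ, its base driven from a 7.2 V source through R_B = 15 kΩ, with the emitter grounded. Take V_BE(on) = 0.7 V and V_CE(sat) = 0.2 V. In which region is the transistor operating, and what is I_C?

saturation; I_C ≈ 12 mA

Assume active: I_B = (7.2 − 0.7)/15 = 0.433 mA, giving I_C = β·I_B = 21.7 mA.
But then V_CE = 14 − 21.7×1.2 = -12 V < V_CE(sat) = 0.2 V — impossible in the active region.
So the transistor is saturated. With V_CE = 0.2 V, I_C = (V_CC − 0.2)/R_C = 13.8/1.2 = 11.5 mA.
Check: β·I_B = 21.7 mA > I_C = 11.5 mA, confirming saturation.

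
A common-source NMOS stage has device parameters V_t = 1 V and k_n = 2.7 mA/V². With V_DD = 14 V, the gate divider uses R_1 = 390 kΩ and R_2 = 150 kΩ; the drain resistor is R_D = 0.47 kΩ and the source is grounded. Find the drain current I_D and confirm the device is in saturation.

I_D ≈ 11 mA

V_G = V_DD·R_2/(R_1+R_2) = 14×150/540 = 3.89 V. With the source grounded, V_GS = V_G = 3.89 V.
Assume saturation: I_D = (k_n/2)(V_GS − V_t)² = (2.7/2)×(3.89 − 1)² = 1.35×2.89² = 11.3 mA.
V_DS = V_DD − I_D·R_D = 14 − 11.3×0.47 = 8.7 V.
Saturation requires V_DS ≥ V_GS − V_t = 2.89 V; 8.7 ≥ 2.89 ✓.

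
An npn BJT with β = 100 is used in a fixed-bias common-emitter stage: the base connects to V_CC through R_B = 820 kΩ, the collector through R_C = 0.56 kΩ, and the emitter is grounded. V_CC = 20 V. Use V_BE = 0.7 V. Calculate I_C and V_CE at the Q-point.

I_C ≈ 2.4 mA, V_CE ≈ 19 V

Base loop: V_CC = I_B·R_B + V_BE, so I_B = (20 − 0.7)/820 kΩ = 0.0235 mA.
In the active region I_C = β·I_B = 100 × 0.0235 = 2.35 mA.
Collector loop: V_CE = V_CC − I_C·R_C = 20 − 2.35×0.56 = 18.7 V.
Since V_CE = 18.7 V > V_CE(sat) ≈ 0.2 V, the transistor is in the active region as assumed.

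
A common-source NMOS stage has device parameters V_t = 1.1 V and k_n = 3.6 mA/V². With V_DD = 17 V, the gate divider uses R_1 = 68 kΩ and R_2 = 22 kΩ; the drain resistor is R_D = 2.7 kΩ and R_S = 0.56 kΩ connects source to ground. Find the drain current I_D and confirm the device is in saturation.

I_D ≈ 3.1 mA

V_G = V_DD·R_2/(R_1+R_2) = 17×22/90 = 4.16 V.
Assume saturation: I_D = (k_n/2)(V_GS − V_t)² with V_GS = V_G − I_D·R_S = 4.16 − 0.56·I_D.
Substituting gives 0.564·I_D² − 7.16·I_D + 16.8 = 0, with roots I_D = 3.11 or 9.57 mA.
The root I_D = 9.57 mA gives V_GS = -1.21 V ≤ V_t, so take I_D = 3.11 mA.
Then V_GS = 2.41 V and V_DS = V_DD − I_D(R_D+R_S) = 17 − 3.11×3.26 = 6.86 V.
Saturation requires V_DS ≥ V_GS − V_t = 1.31 V; 6.86 ≥ 1.31 ✓.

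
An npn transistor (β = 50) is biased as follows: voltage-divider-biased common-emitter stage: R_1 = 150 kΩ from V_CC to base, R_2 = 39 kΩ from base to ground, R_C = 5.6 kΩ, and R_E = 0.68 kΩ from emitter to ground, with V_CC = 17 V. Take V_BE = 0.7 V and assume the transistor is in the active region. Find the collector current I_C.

Thevenize the base divider: V_Th = V_CC·R_2/(R_1+R_2) = 17×39/189 = 3.51 V, R_Th = R_1‖R_2 = 31 kΩ.
Base-emitter loop: V_Th = I_B·R_Th + V_BE + (β+1)I_B·R_E, so I_B = (3.51 − 0.7) / (31 + 51×0.68) = 0.0428 mA.
I_C = β·I_B = 50×0.0428 = 2.14 mA, and I_E = (β+1)I_B = 2.18 mA.
V_CE = V_CC − I_C·R_C − I_E·R_E = 17 − 2.14×5.6 − 2.18×0.68 = 3.54 V.
V_CE = 3.54 V > 0.2 V confirms active-region operation.

I_C ≈ 2.1 mA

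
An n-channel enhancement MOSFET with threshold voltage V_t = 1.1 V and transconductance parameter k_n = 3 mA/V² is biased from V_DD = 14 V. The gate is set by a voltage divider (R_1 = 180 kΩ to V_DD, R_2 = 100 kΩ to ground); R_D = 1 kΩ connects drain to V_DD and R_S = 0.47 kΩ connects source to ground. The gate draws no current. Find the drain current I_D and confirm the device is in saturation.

V_G = V_DD·R_2/(R_1+R_2) = 14×100/280 = 5 V.
Assume saturation: I_D = (k_n/2)(V_GS − V_t)² with V_GS = V_G − I_D·R_S = 5 − 0.47·I_D.
Substituting gives 0.331·I_D² − 6.5·I_D + 22.8 = 0, with roots I_D = 4.58 or 15 mA.
The root I_D = 15 mA gives V_GS = -2.07 V ≤ V_t, so take I_D = 4.58 mA.
Then V_GS = 2.85 V and V_DS = V_DD − I_D(R_D+R_S) = 14 − 4.58×1.47 = 7.27 V.
Saturation requires V_DS ≥ V_GS − V_t = 1.75 V; 7.27 ≥ 1.75 ✓.

I_D ≈ 4.6 mA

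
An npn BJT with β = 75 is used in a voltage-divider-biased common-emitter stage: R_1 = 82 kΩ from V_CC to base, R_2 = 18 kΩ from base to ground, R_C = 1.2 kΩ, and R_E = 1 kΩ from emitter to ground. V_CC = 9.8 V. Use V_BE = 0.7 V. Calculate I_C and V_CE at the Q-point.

Thevenize the base divider: V_Th = V_CC·R_2/(R_1+R_2) = 9.8×18/100 = 1.76 V, R_Th = R_1‖R_2 = 14.8 kΩ.
Base-emitter loop: V_Th = I_B·R_Th + V_BE + (β+1)I_B·R_E, so I_B = (1.76 − 0.7) / (14.8 + 76×1) = 0.0117 mA.
I_C = β·I_B = 75×0.0117 = 0.879 mA, and I_E = (β+1)I_B = 0.891 mA.
V_CE = V_CC − I_C·R_C − I_E·R_E = 9.8 − 0.879×1.2 − 0.891×1 = 7.85 V.
V_CE = 7.85 V > 0.2 V confirms active-region operation.

I_C ≈ 0.88 mA, V_CE ≈ 7.9 V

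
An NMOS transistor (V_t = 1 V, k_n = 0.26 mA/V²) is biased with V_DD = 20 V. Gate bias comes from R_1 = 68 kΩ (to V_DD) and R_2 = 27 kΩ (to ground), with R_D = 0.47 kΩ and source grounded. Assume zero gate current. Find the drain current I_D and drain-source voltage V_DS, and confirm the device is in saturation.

V_G = V_DD·R_2/(R_1+R_2) = 20×27/95 = 5.68 V. With the source grounded, V_GS = V_G = 5.68 V.
Assume saturation: I_D = (k_n/2)(V_GS − V_t)² = (0.26/2)×(5.68 − 1)² = 0.13×4.68² = 2.85 mA.
V_DS = V_DD − I_D·R_D = 20 − 2.85×0.47 = 18.7 V.
Saturation requires V_DS ≥ V_GS − V_t = 4.68 V; 18.7 ≥ 4.68 ✓.

I_D ≈ 2.9 mA, V_DS ≈ 19 V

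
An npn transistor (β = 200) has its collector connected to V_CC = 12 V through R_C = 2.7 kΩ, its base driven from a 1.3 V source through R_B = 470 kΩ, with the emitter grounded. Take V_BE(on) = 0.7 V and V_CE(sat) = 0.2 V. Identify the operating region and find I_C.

active; I_C ≈ 0.26 mA

Assume active. Base-emitter loop: I_B = (V_BB − V_BE)/R_B = (1.3 − 0.7)/470 = 0.00128 mA.
I_C = β·I_B = 200×0.00128 = 0.255 mA.
V_CE = V_CC − I_C·R_C = 12 − 0.255×2.7 = 11.3 V > V_CE(sat), so the active-region assumption holds.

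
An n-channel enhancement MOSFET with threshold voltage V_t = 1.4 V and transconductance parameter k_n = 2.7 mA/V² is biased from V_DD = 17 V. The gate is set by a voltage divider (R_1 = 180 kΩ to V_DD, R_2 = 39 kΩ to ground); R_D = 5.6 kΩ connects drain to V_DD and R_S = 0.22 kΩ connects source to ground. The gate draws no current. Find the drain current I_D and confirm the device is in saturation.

V_G = V_DD·R_2/(R_1+R_2) = 17×39/219 = 3.03 V.
Assume saturation: I_D = (k_n/2)(V_GS − V_t)² with V_GS = V_G − I_D·R_S = 3.03 − 0.22·I_D.
Substituting gives 0.0653·I_D² − 1.97·I_D + 3.58 = 0, with roots I_D = 1.94 or 28.2 mA.
The root I_D = 28.2 mA gives V_GS = -3.17 V ≤ V_t, so take I_D = 1.94 mA.
Then V_GS = 2.6 V and V_DS = V_DD − I_D(R_D+R_S) = 17 − 1.94×5.82 = 5.69 V.
Saturation requires V_DS ≥ V_GS − V_t = 1.2 V; 5.69 ≥ 1.2 ✓.

I_D ≈ 1.9 mA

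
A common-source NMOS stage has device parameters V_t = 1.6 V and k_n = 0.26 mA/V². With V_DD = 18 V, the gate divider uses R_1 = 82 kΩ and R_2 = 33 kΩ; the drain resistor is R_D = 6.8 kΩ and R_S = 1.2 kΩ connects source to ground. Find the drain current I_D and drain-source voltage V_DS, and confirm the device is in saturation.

V_G = V_DD·R_2/(R_1+R_2) = 18×33/115 = 5.17 V.
Assume saturation: I_D = (k_n/2)(V_GS − V_t)² with V_GS = V_G − I_D·R_S = 5.17 − 1.2·I_D.
Substituting gives 0.187·I_D² − 2.11·I_D + 1.65 = 0, with roots I_D = 0.846 or 10.4 mA.
The root I_D = 10.4 mA gives V_GS = -7.36 V ≤ V_t, so take I_D = 0.846 mA.
Then V_GS = 4.15 V and V_DS = V_DD − I_D(R_D+R_S) = 18 − 0.846×8 = 11.2 V.
Saturation requires V_DS ≥ V_GS − V_t = 2.55 V; 11.2 ≥ 2.55 ✓.

I_D ≈ 0.85 mA, V_DS ≈ 11 V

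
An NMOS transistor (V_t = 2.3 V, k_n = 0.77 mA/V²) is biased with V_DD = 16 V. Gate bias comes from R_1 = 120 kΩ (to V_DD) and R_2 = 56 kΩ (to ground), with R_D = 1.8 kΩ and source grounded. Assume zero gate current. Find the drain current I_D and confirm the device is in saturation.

I_D ≈ 3 mA

V_G = V_DD·R_2/(R_1+R_2) = 16×56/176 = 5.09 V. With the source grounded, V_GS = V_G = 5.09 V.
Assume saturation: I_D = (k_n/2)(V_GS − V_t)² = (0.77/2)×(5.09 − 2.3)² = 0.385×2.79² = 3 mA.
V_DS = V_DD − I_D·R_D = 16 − 3×1.8 = 10.6 V.
Saturation requires V_DS ≥ V_GS − V_t = 2.79 V; 10.6 ≥ 2.79 ✓.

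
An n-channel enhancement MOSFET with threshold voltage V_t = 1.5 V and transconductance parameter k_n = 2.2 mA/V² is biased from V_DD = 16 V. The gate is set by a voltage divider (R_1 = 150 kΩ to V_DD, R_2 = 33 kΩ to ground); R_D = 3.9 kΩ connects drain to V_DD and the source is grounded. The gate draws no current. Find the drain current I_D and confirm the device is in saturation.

V_G = V_DD·R_2/(R_1+R_2) = 16×33/183 = 2.89 V. With the source grounded, V_GS = V_G = 2.89 V.
Assume saturation: I_D = (k_n/2)(V_GS − V_t)² = (2.2/2)×(2.89 − 1.5)² = 1.1×1.39² = 2.11 mA.
V_DS = V_DD − I_D·R_D = 16 − 2.11×3.9 = 7.77 V.
Saturation requires V_DS ≥ V_GS − V_t = 1.39 V; 7.77 ≥ 1.39 ✓.

I_D ≈ 2.1 mA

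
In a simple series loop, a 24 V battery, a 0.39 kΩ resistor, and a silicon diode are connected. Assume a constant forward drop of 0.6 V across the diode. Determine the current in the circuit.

I ≈ 60 mA

KVL around the loop: 24 = V_D + I·R = 0.6 + I × 0.39 kΩ.
So I = (24 − 0.6) / 0.39 kΩ = 23.4 / 0.39 = 60 mA.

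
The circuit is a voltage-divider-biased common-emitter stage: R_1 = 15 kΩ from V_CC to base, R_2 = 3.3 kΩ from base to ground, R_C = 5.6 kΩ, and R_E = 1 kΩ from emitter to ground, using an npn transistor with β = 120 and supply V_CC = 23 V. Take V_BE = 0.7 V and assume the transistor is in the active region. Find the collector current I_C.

Thevenize the base divider: V_Th = V_CC·R_2/(R_1+R_2) = 23×3.3/18.3 = 4.15 V, R_Th = R_1‖R_2 = 2.7 kΩ.
Base-emitter loop: V_Th = I_B·R_Th + V_BE + (β+1)I_B·R_E, so I_B = (4.15 − 0.7) / (2.7 + 121×1) = 0.0279 mA.
I_C = β·I_B = 120×0.0279 = 3.34 mA, and I_E = (β+1)I_B = 3.37 mA.
V_CE = V_CC − I_C·R_C − I_E·R_E = 23 − 3.34×5.6 − 3.37×1 = 0.9 V.
V_CE = 0.9 V > 0.2 V confirms active-region operation.

I_C ≈ 3.3 mA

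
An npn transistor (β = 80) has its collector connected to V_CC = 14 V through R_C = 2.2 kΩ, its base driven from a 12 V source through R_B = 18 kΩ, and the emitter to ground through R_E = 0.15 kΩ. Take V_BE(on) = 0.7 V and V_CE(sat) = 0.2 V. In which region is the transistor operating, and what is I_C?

Assume active: I_B = (12 − 0.7)/(18 + 81×0.15) = 0.375 mA, I_C = β·I_B = 30 mA.
Then V_CE = 14 − 30×2.2 − 30.4×0.15 = -56.5 V < 0.2 V — the active assumption fails.
Re-solve with V_CE = 0.2 V. KCL at the emitter: V_E/R_E = (V_BB−0.7−V_E)/R_B + (V_CC−0.2−V_E)/R_C, giving V_E = 0.962 V.
I_C = (V_CC − 0.2 − V_E)/R_C = (13.8 − 0.962)/2.2 = 5.84 mA.
Check: I_B = (11.3 − 0.962)/18 = 0.574 mA, and β·I_B = 45.9 mA > I_C, confirming saturation.

saturation; I_C ≈ 5.8 mA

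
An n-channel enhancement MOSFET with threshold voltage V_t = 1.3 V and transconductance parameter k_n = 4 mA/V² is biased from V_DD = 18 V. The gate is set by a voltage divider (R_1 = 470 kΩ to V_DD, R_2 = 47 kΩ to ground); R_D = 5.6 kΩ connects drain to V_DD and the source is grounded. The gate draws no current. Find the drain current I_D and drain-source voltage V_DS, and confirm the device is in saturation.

V_G = V_DD·R_2/(R_1+R_2) = 18×47/517 = 1.64 V. With the source grounded, V_GS = V_G = 1.64 V.
Assume saturation: I_D = (k_n/2)(V_GS − V_t)² = (4/2)×(1.64 − 1.3)² = 2×0.336² = 0.226 mA.
V_DS = V_DD − I_D·R_D = 18 − 0.226×5.6 = 16.7 V.
Saturation requires V_DS ≥ V_GS − V_t = 0.336 V; 16.7 ≥ 0.336 ✓.

I_D ≈ 0.23 mA, V_DS ≈ 17 V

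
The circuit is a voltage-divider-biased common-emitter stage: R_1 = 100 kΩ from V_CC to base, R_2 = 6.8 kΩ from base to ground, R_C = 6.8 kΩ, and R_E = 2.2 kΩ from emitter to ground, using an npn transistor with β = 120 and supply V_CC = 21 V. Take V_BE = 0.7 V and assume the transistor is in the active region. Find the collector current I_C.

Thevenize the base divider: V_Th = V_CC·R_2/(R_1+R_2) = 21×6.8/107 = 1.34 V, R_Th = R_1‖R_2 = 6.37 kΩ.
Base-emitter loop: V_Th = I_B·R_Th + V_BE + (β+1)I_B·R_E, so I_B = (1.34 − 0.7) / (6.37 + 121×2.2) = 0.00234 mA.
I_C = β·I_B = 120×0.00234 = 0.28 mA, and I_E = (β+1)I_B = 0.283 mA.
V_CE = V_CC − I_C·R_C − I_E·R_E = 21 − 0.28×6.8 − 0.283×2.2 = 18.5 V.
V_CE = 18.5 V > 0.2 V confirms active-region operation.

I_C ≈ 0.28 mA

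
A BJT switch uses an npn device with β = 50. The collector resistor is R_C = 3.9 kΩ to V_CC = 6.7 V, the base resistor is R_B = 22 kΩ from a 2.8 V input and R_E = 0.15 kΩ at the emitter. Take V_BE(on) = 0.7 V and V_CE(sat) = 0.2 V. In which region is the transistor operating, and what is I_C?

Assume active: I_B = (2.8 − 0.7)/(22 + 51×0.15) = 0.0708 mA, I_C = β·I_B = 3.54 mA.
Then V_CE = 6.7 − 3.54×3.9 − 3.61×0.15 = -7.65 V < 0.2 V — the active assumption fails.
Re-solve with V_CE = 0.2 V. KCL at the emitter: V_E/R_E = (V_BB−0.7−V_E)/R_B + (V_CC−0.2−V_E)/R_C, giving V_E = 0.253 V.
I_C = (V_CC − 0.2 − V_E)/R_C = (6.5 − 0.253)/3.9 = 1.6 mA.
Check: I_B = (2.1 − 0.253)/22 = 0.084 mA, and β·I_B = 4.2 mA > I_C, confirming saturation.

saturation; I_C ≈ 1.6 mA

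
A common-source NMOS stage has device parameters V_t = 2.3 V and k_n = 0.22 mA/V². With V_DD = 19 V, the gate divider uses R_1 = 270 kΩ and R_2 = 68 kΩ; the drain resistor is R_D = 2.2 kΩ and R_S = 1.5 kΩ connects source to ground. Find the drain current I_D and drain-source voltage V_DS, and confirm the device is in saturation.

I_D ≈ 0.17 mA, V_DS ≈ 18 V

V_G = V_DD·R_2/(R_1+R_2) = 19×68/338 = 3.82 V.
Assume saturation: I_D = (k_n/2)(V_GS − V_t)² with V_GS = V_G − I_D·R_S = 3.82 − 1.5·I_D.
Substituting gives 0.247·I_D² − 1.5·I_D + 0.255 = 0, with roots I_D = 0.175 or 5.9 mA.
The root I_D = 5.9 mA gives V_GS = -5.02 V ≤ V_t, so take I_D = 0.175 mA.
Then V_GS = 3.56 V and V_DS = V_DD − I_D(R_D+R_S) = 19 − 0.175×3.7 = 18.4 V.
Saturation requires V_DS ≥ V_GS − V_t = 1.26 V; 18.4 ≥ 1.26 ✓.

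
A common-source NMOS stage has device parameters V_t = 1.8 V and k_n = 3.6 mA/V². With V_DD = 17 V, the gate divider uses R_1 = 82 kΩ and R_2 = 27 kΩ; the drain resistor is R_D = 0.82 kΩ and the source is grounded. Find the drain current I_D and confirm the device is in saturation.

V_G = V_DD·R_2/(R_1+R_2) = 17×27/109 = 4.21 V. With the source grounded, V_GS = V_G = 4.21 V.
Assume saturation: I_D = (k_n/2)(V_GS − V_t)² = (3.6/2)×(4.21 − 1.8)² = 1.8×2.41² = 10.5 mA.
V_DS = V_DD − I_D·R_D = 17 − 10.5×0.82 = 8.42 V.
Saturation requires V_DS ≥ V_GS − V_t = 2.41 V; 8.42 ≥ 2.41 ✓.

I_D ≈ 10 mA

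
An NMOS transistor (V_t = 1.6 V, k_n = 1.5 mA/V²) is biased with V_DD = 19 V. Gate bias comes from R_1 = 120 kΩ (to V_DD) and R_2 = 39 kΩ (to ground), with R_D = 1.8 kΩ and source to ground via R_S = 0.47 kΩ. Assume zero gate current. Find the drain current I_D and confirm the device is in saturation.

V_G = V_DD·R_2/(R_1+R_2) = 19×39/159 = 4.66 V.
Assume saturation: I_D = (k_n/2)(V_GS − V_t)² with V_GS = V_G − I_D·R_S = 4.66 − 0.47·I_D.
Substituting gives 0.166·I_D² − 3.16·I_D + 7.02 = 0, with roots I_D = 2.57 or 16.5 mA.
The root I_D = 16.5 mA gives V_GS = -3.09 V ≤ V_t, so take I_D = 2.57 mA.
Then V_GS = 3.45 V and V_DS = V_DD − I_D(R_D+R_S) = 19 − 2.57×2.27 = 13.2 V.
Saturation requires V_DS ≥ V_GS − V_t = 1.85 V; 13.2 ≥ 1.85 ✓.

I_D ≈ 2.6 mA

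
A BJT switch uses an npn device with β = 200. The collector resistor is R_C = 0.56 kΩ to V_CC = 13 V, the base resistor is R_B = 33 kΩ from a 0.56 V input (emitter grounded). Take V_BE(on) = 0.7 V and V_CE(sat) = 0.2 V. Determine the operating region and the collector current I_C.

V_BB = 0.56 V ≤ V_BE(on) = 0.7 V, so the base-emitter junction is not forward biased.
The transistor is in cutoff: I_B = I_C = 0.

cutoff; I_C ≈ 0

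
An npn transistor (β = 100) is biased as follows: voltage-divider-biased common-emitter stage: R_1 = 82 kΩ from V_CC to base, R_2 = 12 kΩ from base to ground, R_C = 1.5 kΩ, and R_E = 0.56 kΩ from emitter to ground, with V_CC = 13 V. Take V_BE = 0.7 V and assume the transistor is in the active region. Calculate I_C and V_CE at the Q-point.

Thevenize the base divider: V_Th = V_CC·R_2/(R_1+R_2) = 13×12/94 = 1.66 V, R_Th = R_1‖R_2 = 10.5 kΩ.
Base-emitter loop: V_Th = I_B·R_Th + V_BE + (β+1)I_B·R_E, so I_B = (1.66 − 0.7) / (10.5 + 101×0.56) = 0.0143 mA.
I_C = β·I_B = 100×0.0143 = 1.43 mA, and I_E = (β+1)I_B = 1.45 mA.
V_CE = V_CC − I_C·R_C − I_E·R_E = 13 − 1.43×1.5 − 1.45×0.56 = 10 V.
V_CE = 10 V > 0.2 V confirms active-region operation.

I_C ≈ 1.4 mA, V_CE ≈ 10 V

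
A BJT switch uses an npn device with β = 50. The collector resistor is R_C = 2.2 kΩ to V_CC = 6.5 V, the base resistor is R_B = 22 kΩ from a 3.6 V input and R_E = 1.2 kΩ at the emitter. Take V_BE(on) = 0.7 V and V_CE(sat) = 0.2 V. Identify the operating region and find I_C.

Assume active. Base-emitter loop: I_B = (V_BB − V_BE)/(R_B + (β+1)R_E) = (3.6 − 0.7)/(22 + 51×1.2) = 0.0349 mA.
I_C = β·I_B = 50×0.0349 = 1.74 mA.
V_CE = V_CC − I_C·R_C − I_E·R_E = 6.5 − 1.74×2.2 − 1.78×1.2 = 0.533 V > V_CE(sat), so the active-region assumption holds.

active; I_C ≈ 1.7 mA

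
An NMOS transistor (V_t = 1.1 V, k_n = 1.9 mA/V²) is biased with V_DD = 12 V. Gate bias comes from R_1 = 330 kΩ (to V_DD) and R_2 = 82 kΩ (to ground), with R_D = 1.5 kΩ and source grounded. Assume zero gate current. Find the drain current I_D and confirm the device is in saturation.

I_D ≈ 1.6 mA

V_G = V_DD·R_2/(R_1+R_2) = 12×82/412 = 2.39 V. With the source grounded, V_GS = V_G = 2.39 V.
Assume saturation: I_D = (k_n/2)(V_GS − V_t)² = (1.9/2)×(2.39 − 1.1)² = 0.95×1.29² = 1.58 mA.
V_DS = V_DD − I_D·R_D = 12 − 1.58×1.5 = 9.63 V.
Saturation requires V_DS ≥ V_GS − V_t = 1.29 V; 9.63 ≥ 1.29 ✓.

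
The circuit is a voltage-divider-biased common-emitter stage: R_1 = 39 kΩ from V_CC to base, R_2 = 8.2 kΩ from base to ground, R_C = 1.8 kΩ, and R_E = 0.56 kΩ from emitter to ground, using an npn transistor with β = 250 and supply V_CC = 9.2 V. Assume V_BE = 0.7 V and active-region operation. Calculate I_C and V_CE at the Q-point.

I_C ≈ 1.5 mA, V_CE ≈ 5.6 V

Thevenize the base divider: V_Th = V_CC·R_2/(R_1+R_2) = 9.2×8.2/47.2 = 1.6 V, R_Th = R_1‖R_2 = 6.78 kΩ.
Base-emitter loop: V_Th = I_B·R_Th + V_BE + (β+1)I_B·R_E, so I_B = (1.6 − 0.7) / (6.78 + 251×0.56) = 0.0061 mA.
I_C = β·I_B = 250×0.0061 = 1.52 mA, and I_E = (β+1)I_B = 1.53 mA.
V_CE = V_CC − I_C·R_C − I_E·R_E = 9.2 − 1.52×1.8 − 1.53×0.56 = 5.6 V.
V_CE = 5.6 V > 0.2 V confirms active-region operation.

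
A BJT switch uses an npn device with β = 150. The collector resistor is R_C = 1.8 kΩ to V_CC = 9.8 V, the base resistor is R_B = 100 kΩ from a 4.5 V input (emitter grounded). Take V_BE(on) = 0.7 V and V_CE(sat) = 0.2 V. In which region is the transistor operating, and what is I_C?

saturation; I_C ≈ 5.3 mA

Assume active: I_B = (4.5 − 0.7)/100 = 0.038 mA, giving I_C = β·I_B = 5.7 mA.
But then V_CE = 9.8 − 5.7×1.8 = -0.46 V < V_CE(sat) = 0.2 V — impossible in the active region.
So the transistor is saturated. With V_CE = 0.2 V, I_C = (V_CC − 0.2)/R_C = 9.6/1.8 = 5.33 mA.
Check: β·I_B = 5.7 mA > I_C = 5.33 mA, confirming saturation.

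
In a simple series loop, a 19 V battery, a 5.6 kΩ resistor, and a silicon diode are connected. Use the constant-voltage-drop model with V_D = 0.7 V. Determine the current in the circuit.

I ≈ 3.3 mA

KVL around the loop: 19 = V_D + I·R = 0.7 + I × 5.6 kΩ.
So I = (19 − 0.7) / 5.6 kΩ = 18.3 / 5.6 = 3.27 mA.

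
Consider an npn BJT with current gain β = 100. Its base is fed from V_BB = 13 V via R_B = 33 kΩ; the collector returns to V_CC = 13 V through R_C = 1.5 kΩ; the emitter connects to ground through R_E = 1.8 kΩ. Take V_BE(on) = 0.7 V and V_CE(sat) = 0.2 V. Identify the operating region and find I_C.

Assume active: I_B = (13 − 0.7)/(33 + 101×1.8) = 0.0573 mA, I_C = β·I_B = 5.73 mA.
Then V_CE = 13 − 5.73×1.5 − 5.78×1.8 = -6 V < 0.2 V — the active assumption fails.
Re-solve with V_CE = 0.2 V. KCL at the emitter: V_E/R_E = (V_BB−0.7−V_E)/R_B + (V_CC−0.2−V_E)/R_C, giving V_E = 7.11 V.
I_C = (V_CC − 0.2 − V_E)/R_C = (12.8 − 7.11)/1.5 = 3.79 mA.
Check: I_B = (12.3 − 7.11)/33 = 0.157 mA, and β·I_B = 15.7 mA > I_C, confirming saturation.

saturation; I_C ≈ 3.8 mA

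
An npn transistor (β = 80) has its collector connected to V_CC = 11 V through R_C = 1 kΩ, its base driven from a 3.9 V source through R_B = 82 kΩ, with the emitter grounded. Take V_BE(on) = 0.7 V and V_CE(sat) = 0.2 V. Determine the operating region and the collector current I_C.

Assume active. Base-emitter loop: I_B = (V_BB − V_BE)/R_B = (3.9 − 0.7)/82 = 0.039 mA.
I_C = β·I_B = 80×0.039 = 3.12 mA.
V_CE = V_CC − I_C·R_C = 11 − 3.12×1 = 7.88 V > V_CE(sat), so the active-region assumption holds.

active; I_C ≈ 3.1 mA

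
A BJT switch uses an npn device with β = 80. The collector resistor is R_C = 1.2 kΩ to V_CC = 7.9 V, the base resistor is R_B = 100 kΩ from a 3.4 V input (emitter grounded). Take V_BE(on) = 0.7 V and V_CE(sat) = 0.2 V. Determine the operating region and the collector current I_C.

Assume active. Base-emitter loop: I_B = (V_BB − V_BE)/R_B = (3.4 − 0.7)/100 = 0.027 mA.
I_C = β·I_B = 80×0.027 = 2.16 mA.
V_CE = V_CC − I_C·R_C = 7.9 − 2.16×1.2 = 5.31 V > V_CE(sat), so the active-region assumption holds.

active; I_C ≈ 2.2 mA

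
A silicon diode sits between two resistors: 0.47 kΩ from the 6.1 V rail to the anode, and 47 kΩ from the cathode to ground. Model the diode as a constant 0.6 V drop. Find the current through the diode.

The two resistors are in series with the diode, so KVL gives 6.1 = I·0.47 + 0.6 + I·47.
I = (6.1 − 0.6) / (0.47 + 47) kΩ = 5.5 / 47.5 = 0.116 mA.

I ≈ 0.12 mA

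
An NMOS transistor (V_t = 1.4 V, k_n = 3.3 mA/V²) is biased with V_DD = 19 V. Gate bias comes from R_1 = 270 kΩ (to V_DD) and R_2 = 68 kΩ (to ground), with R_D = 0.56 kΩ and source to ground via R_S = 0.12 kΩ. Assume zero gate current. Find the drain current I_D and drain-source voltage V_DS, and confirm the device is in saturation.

V_G = V_DD·R_2/(R_1+R_2) = 19×68/338 = 3.82 V.
Assume saturation: I_D = (k_n/2)(V_GS − V_t)² with V_GS = V_G − I_D·R_S = 3.82 − 0.12·I_D.
Substituting gives 0.0238·I_D² − 1.96·I_D + 9.68 = 0, with roots I_D = 5.28 or 77.2 mA.
The root I_D = 77.2 mA gives V_GS = -5.44 V ≤ V_t, so take I_D = 5.28 mA.
Then V_GS = 3.19 V and V_DS = V_DD − I_D(R_D+R_S) = 19 − 5.28×0.68 = 15.4 V.
Saturation requires V_DS ≥ V_GS − V_t = 1.79 V; 15.4 ≥ 1.79 ✓.

I_D ≈ 5.3 mA, V_DS ≈ 15 V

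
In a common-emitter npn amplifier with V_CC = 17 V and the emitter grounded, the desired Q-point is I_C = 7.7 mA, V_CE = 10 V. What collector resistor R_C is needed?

R_C ≈ 0.91 kΩ

Collector loop: V_CC = I_C·R_C + V_CE.
R_C = (V_CC − V_CE)/I_C = (17 − 10)/7.7 = 0.909 kΩ.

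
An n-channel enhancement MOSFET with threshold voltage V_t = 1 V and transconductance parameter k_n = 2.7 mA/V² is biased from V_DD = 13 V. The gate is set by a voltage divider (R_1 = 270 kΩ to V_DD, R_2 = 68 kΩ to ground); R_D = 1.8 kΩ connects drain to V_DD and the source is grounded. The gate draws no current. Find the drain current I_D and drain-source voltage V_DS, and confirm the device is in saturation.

I_D ≈ 3.5 mA, V_DS ≈ 6.7 V

V_G = V_DD·R_2/(R_1+R_2) = 13×68/338 = 2.62 V. With the source grounded, V_GS = V_G = 2.62 V.
Assume saturation: I_D = (k_n/2)(V_GS − V_t)² = (2.7/2)×(2.62 − 1)² = 1.35×1.62² = 3.52 mA.
V_DS = V_DD − I_D·R_D = 13 − 3.52×1.8 = 6.66 V.
Saturation requires V_DS ≥ V_GS − V_t = 1.62 V; 6.66 ≥ 1.62 ✓.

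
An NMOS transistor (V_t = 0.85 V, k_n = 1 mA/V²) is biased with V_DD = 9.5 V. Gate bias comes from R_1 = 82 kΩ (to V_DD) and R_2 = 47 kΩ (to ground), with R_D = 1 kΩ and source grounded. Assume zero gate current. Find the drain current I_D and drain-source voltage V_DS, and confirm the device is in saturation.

I_D ≈ 3.4 mA, V_DS ≈ 6.1 V

V_G = V_DD·R_2/(R_1+R_2) = 9.5×47/129 = 3.46 V. With the source grounded, V_GS = V_G = 3.46 V.
Assume saturation: I_D = (k_n/2)(V_GS − V_t)² = (1/2)×(3.46 − 0.85)² = 0.5×2.61² = 3.41 mA.
V_DS = V_DD − I_D·R_D = 9.5 − 3.41×1 = 6.09 V.
Saturation requires V_DS ≥ V_GS − V_t = 2.61 V; 6.09 ≥ 2.61 ✓.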